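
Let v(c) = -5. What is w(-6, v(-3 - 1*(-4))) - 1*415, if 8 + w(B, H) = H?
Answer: -428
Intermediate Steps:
w(B, H) = -8 + H
w(-6, v(-3 - 1*(-4))) - 1*415 = (-8 - 5) - 1*415 = -13 - 415 = -428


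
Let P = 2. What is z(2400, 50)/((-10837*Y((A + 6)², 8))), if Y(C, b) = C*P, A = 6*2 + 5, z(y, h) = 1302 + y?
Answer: -1851/5732773 ≈ -0.00032288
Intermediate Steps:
A = 17 (A = 12 + 5 = 17)
Y(C, b) = 2*C (Y(C, b) = C*2 = 2*C)
z(2400, 50)/((-10837*Y((A + 6)², 8))) = (1302 + 2400)/((-21674*(17 + 6)²)) = 3702/((-21674*23²)) = 3702/((-21674*529)) = 3702/((-10837*1058)) = 3702/(-11465546) = 3702*(-1/11465546) = -1851/5732773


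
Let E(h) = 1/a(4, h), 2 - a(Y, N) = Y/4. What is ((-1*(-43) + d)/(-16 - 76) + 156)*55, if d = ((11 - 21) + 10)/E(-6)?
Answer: 786995/92 ≈ 8554.3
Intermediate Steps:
a(Y, N) = 2 - Y/4
E(h) = 1 (E(h) = 1/(2 - 1/4*4) = 1/(2 - 1) = 1/1 = 1)
d = 0 (d = ((11 - 21) + 10)/1 = (-10 + 10)*1 = 0*1 = 0)
((-1*(-43) + d)/(-16 - 76) + 156)*55 = ((-1*(-43) + 0)/(-16 - 76) + 156)*55 = ((43 + 0)/(-92) + 156)*55 = (43*(-1/92) + 156)*55 = (-43/92 + 156)*55 = (14309/92)*55 = 786995/92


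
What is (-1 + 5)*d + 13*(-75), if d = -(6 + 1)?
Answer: -1003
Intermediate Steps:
d = -7 (d = -1*7 = -7)
(-1 + 5)*d + 13*(-75) = (-1 + 5)*(-7) + 13*(-75) = 4*(-7) - 975 = -28 - 975 = -1003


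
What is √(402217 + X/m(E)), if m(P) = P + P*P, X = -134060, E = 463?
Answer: 3*√32228137535963/26854 ≈ 634.21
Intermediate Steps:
m(P) = P + P²
√(402217 + X/m(E)) = √(402217 - 134060*1/(463*(1 + 463))) = √(402217 - 134060/(463*464)) = √(402217 - 134060/214832) = √(402217 - 134060*1/214832) = √(402217 - 33515/53708) = √(21602237121/53708) = 3*√32228137535963/26854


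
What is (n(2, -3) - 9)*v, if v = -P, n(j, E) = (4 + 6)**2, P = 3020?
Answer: -274820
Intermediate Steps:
n(j, E) = 100 (n(j, E) = 10**2 = 100)
v = -3020 (v = -1*3020 = -3020)
(n(2, -3) - 9)*v = (100 - 9)*(-3020) = 91*(-3020) = -274820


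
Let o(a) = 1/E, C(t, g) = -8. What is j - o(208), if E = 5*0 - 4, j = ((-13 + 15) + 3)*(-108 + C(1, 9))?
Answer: -2319/4 ≈ -579.75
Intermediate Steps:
j = -580 (j = ((-13 + 15) + 3)*(-108 - 8) = (2 + 3)*(-116) = 5*(-116) = -580)
E = -4 (E = 0 - 4 = -4)
o(a) = -1/4 (o(a) = 1/(-4) = -1/4)
j - o(208) = -580 - 1*(-1/4) = -580 + 1/4 = -2319/4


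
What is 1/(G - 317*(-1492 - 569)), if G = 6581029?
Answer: 1/7234366 ≈ 1.3823e-7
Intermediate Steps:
1/(G - 317*(-1492 - 569)) = 1/(6581029 - 317*(-1492 - 569)) = 1/(6581029 - 317*(-2061)) = 1/(6581029 + 653337) = 1/7234366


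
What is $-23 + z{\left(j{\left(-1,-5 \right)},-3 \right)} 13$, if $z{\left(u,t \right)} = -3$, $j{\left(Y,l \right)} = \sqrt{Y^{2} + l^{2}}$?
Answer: $-62$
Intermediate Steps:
$-23 + z{\left(j{\left(-1,-5 \right)},-3 \right)} 13 = -23 - 39 = -62$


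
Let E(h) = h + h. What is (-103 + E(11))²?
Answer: 6561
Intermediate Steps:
E(h) = 2*h
(-103 + E(11))² = (-103 + 2*11)² = (-103 + 22)² = (-81)² = 6561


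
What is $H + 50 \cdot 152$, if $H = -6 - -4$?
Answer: $7598$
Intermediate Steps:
$H = -2$ ($H = -6 + 4 = -2$)
$H + 50 \cdot 152 = -2 + 50 \cdot 152 = -2 + 7600 = 7598$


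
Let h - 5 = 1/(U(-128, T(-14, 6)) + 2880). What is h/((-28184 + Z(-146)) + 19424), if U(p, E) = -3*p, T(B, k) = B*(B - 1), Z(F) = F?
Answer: -16321/29069184 ≈ -0.00056145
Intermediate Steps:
T(B, k) = B*(-1 + B)
h = 16321/3264 (h = 5 + 1/(-3*(-128) + 2880) = 5 + 1/(384 + 2880) = 5 + 1/3264 = 16321/3264 ≈ 5.0003)
h/((-28184 + Z(-146)) + 19424) = 16321/(3264*((-28184 - 146) + 19424)) = 16321/(3264*(-28330 + 19424)) = (16321/3264)/(-8906) = (16321/3264)*(-1/8906) = -16321/29069184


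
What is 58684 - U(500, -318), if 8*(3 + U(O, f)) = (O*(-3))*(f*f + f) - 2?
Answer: 75839249/4 ≈ 1.8960e+7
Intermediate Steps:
U(O, f) = -13/4 - 3*O*(f + f**2)/8 (U(O, f) = -3 + ((O*(-3))*(f*f + f) - 2)/8 = -3 + ((-3*O)*(f**2 + f) - 2)/8 = -3 + ((-3*O)*(f + f**2) - 2)/8 = -3 + (-3*O*(f + f**2) - 2)/8 = -3 + (-2 - 3*O*(f + f**2))/8 = -3 + (-1/4 - 3*O*(f + f**2)/8) = -13/4 - 3*O*(f + f**2)/8)
58684 - U(500, -318) = 58684 - (-13/4 - 3/8*500*(-318) - 3/8*500*(-318)**2) = 58684 - (-13/4 + 59625 - 3/8*500*101124) = 58684 - (-13/4 + 59625 - 18960750) = 58684 - 1*(-75604513/4) = 58684 + 75604513/4 = 75839249/4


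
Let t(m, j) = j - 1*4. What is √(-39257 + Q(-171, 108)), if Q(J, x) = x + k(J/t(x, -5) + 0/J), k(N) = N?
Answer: I*√39130 ≈ 197.81*I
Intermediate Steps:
t(m, j) = -4 + j (t(m, j) = j - 4 = -4 + j)
Q(J, x) = x - J/9 (Q(J, x) = x + (J/(-4 - 5) + 0/J) = x + (J/(-9) + 0) = x + (J*(-⅑) + 0) = x + (-J/9 + 0) = x - J/9)
√(-39257 + Q(-171, 108)) = √(-39257 + (108 - ⅑*(-171))) = √(-39257 + (108 + 19)) = √(-39257 + 127) = √(-39130) = I*√39130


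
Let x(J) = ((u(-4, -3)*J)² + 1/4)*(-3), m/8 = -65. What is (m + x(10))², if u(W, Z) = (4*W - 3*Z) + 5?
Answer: 47375689/16 ≈ 2.9610e+6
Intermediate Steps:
u(W, Z) = 5 - 3*Z + 4*W (u(W, Z) = (-3*Z + 4*W) + 5 = 5 - 3*Z + 4*W)
m = -520 (m = 8*(-65) = -520)
x(J) = -¾ - 12*J² (x(J) = (((5 - 3*(-3) + 4*(-4))*J)² + 1/4)*(-3) = (((5 + 9 - 16)*J)² + ¼)*(-3) = ((-2*J)² + ¼)*(-3) = (4*J² + ¼)*(-3) = (¼ + 4*J²)*(-3) = -¾ - 12*J²)
(m + x(10))² = (-520 + (-¾ - 12*10²))² = (-520 + (-¾ - 12*100))² = (-520 + (-¾ - 1200))² = (-520 - 4803/4)² = (-6883/4)² = 47375689/16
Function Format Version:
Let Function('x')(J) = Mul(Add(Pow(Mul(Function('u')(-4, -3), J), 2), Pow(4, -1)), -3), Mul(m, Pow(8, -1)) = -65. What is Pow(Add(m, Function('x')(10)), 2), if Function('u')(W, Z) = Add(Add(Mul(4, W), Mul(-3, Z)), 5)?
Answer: Rational(47375689, 16) ≈ 2.9610e+6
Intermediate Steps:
Function('u')(W, Z) = Add(5, Mul(-3, Z), Mul(4, W)) (Function('u')(W, Z) = Add(Add(Mul(-3, Z), Mul(4, W)), 5) = Add(5, Mul(-3, Z), Mul(4, W)))
m = -520 (m = Mul(8, -65) = -520)
Function('x')(J) = Add(Rational(-3, 4), Mul(-12, Pow(J, 2))) (Function('x')(J) = Mul(Add(Pow(Mul(Add(5, Mul(-3, -3), Mul(4, -4)), J), 2), Pow(4, -1)), -3) = Mul(Add(Pow(Mul(Add(5, 9, -16), J), 2), Rational(1, 4)), -3) = Mul(Add(Pow(Mul(-2, J), 2), Rational(1, 4)), -3) = Mul(Add(Mul(4, Pow(J, 2)), Rational(1, 4)), -3) = Mul(Add(Rational(1, 4), Mul(4, Pow(J, 2))), -3) = Add(Rational(-3, 4), Mul(-12, Pow(J, 2))))
Pow(Add(m, Function('x')(10)), 2) = Pow(Add(-520, Add(Rational(-3, 4), Mul(-12, Pow(10, 2)))), 2) = Pow(Add(-520, Add(Rational(-3, 4), Mul(-12, 100))), 2) = Pow(Add(-520, Add(Rational(-3, 4), -1200)), 2) = Pow(Add(-520, Rational(-4803, 4)), 2) = Pow(Rational(-6883, 4), 2) = Rational(47375689, 16)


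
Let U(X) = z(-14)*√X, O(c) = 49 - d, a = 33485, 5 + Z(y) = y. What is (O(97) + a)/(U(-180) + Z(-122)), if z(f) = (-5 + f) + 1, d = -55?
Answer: -4265803/74449 + 3627612*I*√5/74449 ≈ -57.298 + 108.95*I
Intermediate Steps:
Z(y) = -5 + y
z(f) = -4 + f
O(c) = 104 (O(c) = 49 - 1*(-55) = 49 + 55 = 104)
U(X) = -18*√X (U(X) = (-4 - 14)*√X = -18*√X)
(O(97) + a)/(U(-180) + Z(-122)) = (104 + 33485)/(-108*I*√5 + (-5 - 122)) = 33589/(-108*I*√5 - 127) = 33589/(-127 - 108*I*√5)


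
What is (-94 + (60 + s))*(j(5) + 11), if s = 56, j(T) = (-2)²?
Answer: 330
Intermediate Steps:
j(T) = 4
(-94 + (60 + s))*(j(5) + 11) = (-94 + (60 + 56))*(4 + 11) = (-94 + 116)*15 = 22*15 = 330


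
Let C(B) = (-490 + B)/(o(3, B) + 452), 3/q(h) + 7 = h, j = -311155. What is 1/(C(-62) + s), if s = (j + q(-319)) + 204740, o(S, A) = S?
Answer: -148330/15784718267 ≈ -9.3971e-6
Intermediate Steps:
q(h) = 3/(-7 + h)
C(B) = -14/13 + B/455 (C(B) = (-490 + B)/(3 + 452) = (-490 + B)/455 = (-490 + B)*(1/455) = -14/13 + B/455)
s = -34691293/326 (s = (-311155 + 3/(-7 - 319)) + 204740 = (-311155 + 3/(-326)) + 204740 = (-311155 + 3*(-1/326)) + 204740 = (-311155 - 3/326) + 204740 = -101436533/326 + 204740 = -34691293/326 ≈ -1.0642e+5)
1/(C(-62) + s) = 1/((-14/13 + (1/455)*(-62)) - 34691293/326) = 1/((-14/13 - 62/455) - 34691293/326) = 1/(-552/455 - 34691293/326) = 1/(-15784718267/148330) = -148330/15784718267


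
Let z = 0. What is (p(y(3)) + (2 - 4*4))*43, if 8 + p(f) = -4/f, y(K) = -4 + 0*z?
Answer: -903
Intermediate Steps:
y(K) = -4 (y(K) = -4 + 0*0 = -4 + 0 = -4)
p(f) = -8 - 4/f
(p(y(3)) + (2 - 4*4))*43 = ((-8 - 4/(-4)) + (2 - 4*4))*43 = ((-8 - 4*(-¼)) + (2 - 16))*43 = ((-8 + 1) - 14)*43 = (-7 - 14)*43 = -21*43 = -903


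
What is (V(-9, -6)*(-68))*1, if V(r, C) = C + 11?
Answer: -340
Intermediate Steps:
V(r, C) = 11 + C
(V(-9, -6)*(-68))*1 = ((11 - 6)*(-68))*1 = (5*(-68))*1 = -340*1 = -340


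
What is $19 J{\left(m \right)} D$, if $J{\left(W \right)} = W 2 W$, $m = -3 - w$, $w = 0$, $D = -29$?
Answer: $-9918$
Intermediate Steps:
$m = -3$ ($m = -3 - 0 = -3 + 0 = -3$)
$J{\left(W \right)} = 2 W^{2}$ ($J{\left(W \right)} = 2 W W = 2 W^{2}$)
$19 J{\left(m \right)} D = 19 \cdot 2 \left(-3\right)^{2} \left(-29\right) = 19 \cdot 2 \cdot 9 \left(-29\right) = 19 \cdot 18 \left(-29\right) = 342 \left(-29\right) = -9918$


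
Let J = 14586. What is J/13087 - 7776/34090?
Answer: 197736114/223067915 ≈ 0.88644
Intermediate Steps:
J/13087 - 7776/34090 = 14586/13087 - 7776/34090 = 14586*(1/13087) - 7776*1/34090 = 14586/13087 - 3888/17045 = 197736114/223067915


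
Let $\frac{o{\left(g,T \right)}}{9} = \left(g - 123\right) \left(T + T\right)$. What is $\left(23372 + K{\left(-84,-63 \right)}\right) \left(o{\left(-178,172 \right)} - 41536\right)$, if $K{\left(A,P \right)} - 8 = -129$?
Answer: $-22633267432$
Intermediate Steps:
$K{\left(A,P \right)} = -121$ ($K{\left(A,P \right)} = 8 - 129 = -121$)
$o{\left(g,T \right)} = 18 T \left(-123 + g\right)$ ($o{\left(g,T \right)} = 9 \left(g - 123\right) \left(T + T\right) = 9 \left(-123 + g\right) 2 T = 9 \cdot 2 T \left(-123 + g\right) = 18 T \left(-123 + g\right)$)
$\left(23372 + K{\left(-84,-63 \right)}\right) \left(o{\left(-178,172 \right)} - 41536\right) = \left(23372 - 121\right) \left(18 \cdot 172 \left(-123 - 178\right) - 41536\right) = 23251 \left(18 \cdot 172 \left(-301\right) - 41536\right) = 23251 \left(-931896 - 41536\right) = 23251 \left(-973432\right) = -22633267432$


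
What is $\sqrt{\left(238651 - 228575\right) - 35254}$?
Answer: $i \sqrt{25178} \approx 158.68 i$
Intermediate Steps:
$\sqrt{\left(238651 - 228575\right) - 35254} = \sqrt{10076 - 35254} = \sqrt{-25178} = i \sqrt{25178}$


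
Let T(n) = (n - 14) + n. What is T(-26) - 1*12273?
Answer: -12339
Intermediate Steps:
T(n) = -14 + 2*n (T(n) = (-14 + n) + n = -14 + 2*n)
T(-26) - 1*12273 = (-14 + 2*(-26)) - 1*12273 = (-14 - 52) - 12273 = -66 - 12273 = -12339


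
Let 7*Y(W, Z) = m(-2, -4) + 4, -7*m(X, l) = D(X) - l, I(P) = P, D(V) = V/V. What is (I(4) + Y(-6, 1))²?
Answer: 47961/2401 ≈ 19.975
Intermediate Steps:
D(V) = 1
m(X, l) = -⅐ + l/7 (m(X, l) = -(1 - l)/7 = -⅐ + l/7)
Y(W, Z) = 23/49 (Y(W, Z) = ((-⅐ + (⅐)*(-4)) + 4)/7 = ((-⅐ - 4/7) + 4)/7 = (-5/7 + 4)/7 = (⅐)*(23/7) = 23/49)
(I(4) + Y(-6, 1))² = (4 + 23/49)² = (219/49)² = 47961/2401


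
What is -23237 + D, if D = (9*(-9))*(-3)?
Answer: -22994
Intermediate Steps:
D = 243 (D = -81*(-3) = 243)
-23237 + D = -23237 + 243 = -22994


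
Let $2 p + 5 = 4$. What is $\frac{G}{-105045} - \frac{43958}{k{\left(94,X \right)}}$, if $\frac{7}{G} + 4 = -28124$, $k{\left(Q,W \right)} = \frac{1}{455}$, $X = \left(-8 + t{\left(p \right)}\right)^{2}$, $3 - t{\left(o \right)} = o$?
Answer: $- \frac{59096744888126393}{2954705760} \approx -2.0001 \cdot 10^{7}$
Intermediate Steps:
$p = - \frac{1}{2}$ ($p = - \frac{5}{2} + \frac{1}{2} \cdot 4 = - \frac{5}{2} + 2 = - \frac{1}{2} \approx -0.5$)
$t{\left(o \right)} = 3 - o$
$X = \frac{81}{4}$ ($X = \left(-8 + \left(3 - - \frac{1}{2}\right)\right)^{2} = \left(-8 + \left(3 + \frac{1}{2}\right)\right)^{2} = \left(-8 + \frac{7}{2}\right)^{2} = \left(- \frac{9}{2}\right)^{2} = \frac{81}{4} \approx 20.25$)
$k{\left(Q,W \right)} = \frac{1}{455}$
$G = - \frac{7}{28128}$ ($G = \frac{7}{-4 - 28124} = \frac{7}{-28128} = 7 \left(- \frac{1}{28128}\right) = - \frac{7}{28128} \approx -0.00024886$)
$\frac{G}{-105045} - \frac{43958}{k{\left(94,X \right)}} = - \frac{7}{28128 \left(-105045\right)} - 43958 \frac{1}{\frac{1}{455}} = \left(- \frac{7}{28128}\right) \left(- \frac{1}{105045}\right) - 20000890 = \frac{7}{2954705760} - 20000890 = - \frac{59096744888126393}{2954705760}$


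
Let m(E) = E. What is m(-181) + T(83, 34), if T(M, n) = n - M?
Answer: -230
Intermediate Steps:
m(-181) + T(83, 34) = -181 + (34 - 1*83) = -181 + (34 - 83) = -181 - 49 = -230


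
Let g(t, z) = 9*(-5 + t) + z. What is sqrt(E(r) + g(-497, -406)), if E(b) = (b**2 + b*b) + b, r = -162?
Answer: sqrt(47402) ≈ 217.72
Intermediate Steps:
E(b) = b + 2*b**2 (E(b) = (b**2 + b**2) + b = 2*b**2 + b = b + 2*b**2)
g(t, z) = -45 + z + 9*t (g(t, z) = (-45 + 9*t) + z = -45 + z + 9*t)
sqrt(E(r) + g(-497, -406)) = sqrt(-162*(1 + 2*(-162)) + (-45 - 406 + 9*(-497))) = sqrt(-162*(1 - 324) + (-45 - 406 - 4473)) = sqrt(-162*(-323) - 4924) = sqrt(52326 - 4924) = sqrt(47402)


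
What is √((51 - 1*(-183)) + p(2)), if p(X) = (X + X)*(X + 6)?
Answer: √266 ≈ 16.310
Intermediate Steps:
p(X) = 2*X*(6 + X) (p(X) = (2*X)*(6 + X) = 2*X*(6 + X))
√((51 - 1*(-183)) + p(2)) = √((51 - 1*(-183)) + 2*2*(6 + 2)) = √((51 + 183) + 2*2*8) = √(234 + 32) = √266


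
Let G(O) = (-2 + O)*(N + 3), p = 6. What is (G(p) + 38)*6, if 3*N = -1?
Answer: 292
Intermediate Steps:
N = -⅓ (N = (⅓)*(-1) = -⅓ ≈ -0.33333)
G(O) = -16/3 + 8*O/3 (G(O) = (-2 + O)*(-⅓ + 3) = (-2 + O)*(8/3) = -16/3 + 8*O/3)
(G(p) + 38)*6 = ((-16/3 + (8/3)*6) + 38)*6 = ((-16/3 + 16) + 38)*6 = (32/3 + 38)*6 = (146/3)*6 = 292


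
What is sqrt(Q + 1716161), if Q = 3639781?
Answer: sqrt(5355942) ≈ 2314.3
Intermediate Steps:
sqrt(Q + 1716161) = sqrt(3639781 + 1716161) = sqrt(5355942)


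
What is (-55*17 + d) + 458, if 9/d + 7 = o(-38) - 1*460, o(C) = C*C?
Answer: -466020/977 ≈ -476.99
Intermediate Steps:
o(C) = C**2
d = 9/977 (d = 9/(-7 + ((-38)**2 - 1*460)) = 9/(-7 + (1444 - 460)) = 9/(-7 + 984) = 9/977 ≈ 0.0092119)
(-55*17 + d) + 458 = (-55*17 + 9/977) + 458 = (-935 + 9/977) + 458 = -913486/977 + 458 = -466020/977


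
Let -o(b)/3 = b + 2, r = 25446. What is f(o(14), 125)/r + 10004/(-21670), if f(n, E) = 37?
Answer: -126879997/275707410 ≈ -0.46020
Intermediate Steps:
o(b) = -6 - 3*b (o(b) = -3*(b + 2) = -3*(2 + b) = -6 - 3*b)
f(o(14), 125)/r + 10004/(-21670) = 37/25446 + 10004/(-21670) = 37*(1/25446) + 10004*(-1/21670) = 37/25446 - 5002/10835 = -126879997/275707410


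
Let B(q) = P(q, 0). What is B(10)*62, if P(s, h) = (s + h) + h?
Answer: 620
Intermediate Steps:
P(s, h) = s + 2*h (P(s, h) = (h + s) + h = s + 2*h)
B(q) = q (B(q) = q + 2*0 = q + 0 = q)
B(10)*62 = 10*62 = 620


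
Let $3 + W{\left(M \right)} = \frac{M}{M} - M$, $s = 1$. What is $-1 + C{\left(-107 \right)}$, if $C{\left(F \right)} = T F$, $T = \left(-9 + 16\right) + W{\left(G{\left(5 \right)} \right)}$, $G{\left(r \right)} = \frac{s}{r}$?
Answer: $- \frac{2573}{5} \approx -514.6$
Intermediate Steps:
$G{\left(r \right)} = \frac{1}{r}$ ($G{\left(r \right)} = 1 \frac{1}{r} = \frac{1}{r}$)
$W{\left(M \right)} = -2 - M$ ($W{\left(M \right)} = -3 - \left(M - \frac{M}{M}\right) = -3 - \left(-1 + M\right) = -2 - M$)
$T = \frac{24}{5}$ ($T = \left(-9 + 16\right) - \frac{11}{5} = 7 - \frac{11}{5} = \frac{24}{5} \approx 4.8$)
$C{\left(F \right)} = \frac{24 F}{5}$
$-1 + C{\left(-107 \right)} = -1 + \frac{24}{5} \left(-107\right) = -1 - \frac{2568}{5} = - \frac{2573}{5}$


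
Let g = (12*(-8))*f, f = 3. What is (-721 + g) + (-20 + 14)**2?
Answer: -973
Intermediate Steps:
g = -288 (g = (12*(-8))*3 = -96*3 = -288)
(-721 + g) + (-20 + 14)**2 = (-721 - 288) + (-20 + 14)**2 = -1009 + (-6)**2 = -1009 + 36 = -973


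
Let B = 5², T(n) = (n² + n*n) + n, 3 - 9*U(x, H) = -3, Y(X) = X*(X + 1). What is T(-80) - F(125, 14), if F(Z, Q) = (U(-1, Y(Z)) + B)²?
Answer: 108551/9 ≈ 12061.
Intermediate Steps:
Y(X) = X*(1 + X)
U(x, H) = ⅔ (U(x, H) = ⅓ - ⅑*(-3) = ⅓ + ⅓ = ⅔)
T(n) = n + 2*n² (T(n) = (n² + n²) + n = 2*n² + n = n + 2*n²)
B = 25
F(Z, Q) = 5929/9 (F(Z, Q) = (⅔ + 25)² = (77/3)² = 5929/9)
T(-80) - F(125, 14) = -80*(1 + 2*(-80)) - 1*5929/9 = -80*(1 - 160) - 5929/9 = -80*(-159) - 5929/9 = 12720 - 5929/9 = 108551/9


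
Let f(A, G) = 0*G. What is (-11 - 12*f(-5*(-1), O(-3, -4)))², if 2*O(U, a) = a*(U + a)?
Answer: 121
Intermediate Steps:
O(U, a) = a*(U + a)/2 (O(U, a) = (a*(U + a))/2 = a*(U + a)/2)
f(A, G) = 0
(-11 - 12*f(-5*(-1), O(-3, -4)))² = (-11 - 12*0)² = (-11 + 0)² = (-11)² = 121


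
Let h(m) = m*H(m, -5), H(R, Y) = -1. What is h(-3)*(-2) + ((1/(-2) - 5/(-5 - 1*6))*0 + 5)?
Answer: -1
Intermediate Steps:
h(m) = -m (h(m) = m*(-1) = -m)
h(-3)*(-2) + ((1/(-2) - 5/(-5 - 1*6))*0 + 5) = -1*(-3)*(-2) + ((1/(-2) - 5/(-5 - 1*6))*0 + 5) = 3*(-2) + ((1*(-½) - 5/(-5 - 6))*0 + 5) = -6 + ((-½ - 5/(-11))*0 + 5) = -6 + ((-½ - 5*(-1/11))*0 + 5) = -6 + ((-½ + 5/11)*0 + 5) = -6 + (-1/22*0 + 5) = -6 + (0 + 5) = -6 + 5 = -1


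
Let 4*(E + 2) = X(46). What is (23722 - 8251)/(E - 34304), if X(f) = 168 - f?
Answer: -30942/68551 ≈ -0.45137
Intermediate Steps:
E = 57/2 (E = -2 + (168 - 1*46)/4 = -2 + (168 - 46)/4 = -2 + (¼)*122 = -2 + 61/2 = 57/2 ≈ 28.500)
(23722 - 8251)/(E - 34304) = (23722 - 8251)/(57/2 - 34304) = 15471/(-68551/2) = 15471*(-2/68551) = -30942/68551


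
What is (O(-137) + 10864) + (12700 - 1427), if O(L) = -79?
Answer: 22058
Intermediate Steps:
(O(-137) + 10864) + (12700 - 1427) = (-79 + 10864) + (12700 - 1427) = 10785 + 11273 = 22058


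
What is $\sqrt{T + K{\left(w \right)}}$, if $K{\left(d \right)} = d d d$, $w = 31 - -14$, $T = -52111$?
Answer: $\sqrt{39014} \approx 197.52$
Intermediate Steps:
$w = 45$ ($w = 31 + 14 = 45$)
$K{\left(d \right)} = d^{3}$ ($K{\left(d \right)} = d^{2} d = d^{3}$)
$\sqrt{T + K{\left(w \right)}} = \sqrt{-52111 + 45^{3}} = \sqrt{-52111 + 91125} = \sqrt{39014}$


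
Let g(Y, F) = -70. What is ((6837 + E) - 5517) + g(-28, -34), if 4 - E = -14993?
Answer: 16247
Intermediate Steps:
E = 14997 (E = 4 - 1*(-14993) = 4 + 14993 = 14997)
((6837 + E) - 5517) + g(-28, -34) = ((6837 + 14997) - 5517) - 70 = (21834 - 5517) - 70 = 16317 - 70 = 16247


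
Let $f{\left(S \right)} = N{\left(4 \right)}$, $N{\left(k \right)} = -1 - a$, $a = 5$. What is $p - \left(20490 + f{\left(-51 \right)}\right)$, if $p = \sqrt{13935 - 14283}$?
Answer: $-20484 + 2 i \sqrt{87} \approx -20484.0 + 18.655 i$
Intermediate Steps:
$N{\left(k \right)} = -6$ ($N{\left(k \right)} = -1 - 5 = -6$)
$f{\left(S \right)} = -6$
$p = 2 i \sqrt{87}$ ($p = \sqrt{-348} = 2 i \sqrt{87} \approx 18.655 i$)
$p - \left(20490 + f{\left(-51 \right)}\right) = 2 i \sqrt{87} - \left(20490 - 6\right) = 2 i \sqrt{87} - 20484 = -20484 + 2 i \sqrt{87}$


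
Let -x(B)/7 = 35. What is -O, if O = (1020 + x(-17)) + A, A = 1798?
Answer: -2573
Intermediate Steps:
x(B) = -245 (x(B) = -7*35 = -245)
O = 2573 (O = (1020 - 245) + 1798 = 775 + 1798 = 2573)
-O = -1*2573 = -2573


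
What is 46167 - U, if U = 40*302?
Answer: 34087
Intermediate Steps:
U = 12080
46167 - U = 46167 - 1*12080 = 46167 - 12080 = 34087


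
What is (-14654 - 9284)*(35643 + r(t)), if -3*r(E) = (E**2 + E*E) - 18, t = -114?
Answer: -645966930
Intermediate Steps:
r(E) = 6 - 2*E**2/3 (r(E) = -((E**2 + E*E) - 18)/3 = -((E**2 + E**2) - 18)/3 = -(2*E**2 - 18)/3 = -(-18 + 2*E**2)/3 = 6 - 2*E**2/3)
(-14654 - 9284)*(35643 + r(t)) = (-14654 - 9284)*(35643 + (6 - 2/3*(-114)**2)) = -23938*(35643 + (6 - 2/3*12996)) = -23938*(35643 + (6 - 8664)) = -23938*(35643 - 8658) = -23938*26985 = -645966930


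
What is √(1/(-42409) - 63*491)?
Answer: I*√55633720693582/42409 ≈ 175.88*I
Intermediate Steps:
√(1/(-42409) - 63*491) = √(-1/42409 - 30933) = √(-1311837598/42409) = I*√55633720693582/42409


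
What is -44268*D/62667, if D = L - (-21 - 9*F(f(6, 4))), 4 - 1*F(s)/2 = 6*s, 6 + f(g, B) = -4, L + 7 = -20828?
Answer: 96710824/6963 ≈ 13889.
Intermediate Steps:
L = -20835 (L = -7 - 20828 = -20835)
f(g, B) = -10 (f(g, B) = -6 - 4 = -10)
F(s) = 8 - 12*s
D = -19662 (D = -20835 - (-21 - 9*(8 - 12*(-10))) = -20835 - (-21 - 9*(8 + 120)) = -20835 - (-21 - 9*128) = -20835 - (-21 - 1152) = -20835 - 1*(-1173) = -20835 + 1173 = -19662)
-44268*D/62667 = -44268/(62667/(-19662)) = -44268/(62667*(-1/19662)) = -44268/(-20889/6554) = -44268*(-6554/20889) = 96710824/6963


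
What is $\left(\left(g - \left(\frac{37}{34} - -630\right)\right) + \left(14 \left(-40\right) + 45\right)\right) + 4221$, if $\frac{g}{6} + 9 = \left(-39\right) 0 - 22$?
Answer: $\frac{98223}{34} \approx 2888.9$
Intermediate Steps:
$g = -186$ ($g = -54 + 6 \left(\left(-39\right) 0 - 22\right) = -54 + 6 \left(0 - 22\right) = -54 + 6 \left(-22\right) = -54 - 132 = -186$)
$\left(\left(g - \left(\frac{37}{34} - -630\right)\right) + \left(14 \left(-40\right) + 45\right)\right) + 4221 = \left(\left(-186 - \left(\frac{37}{34} - -630\right)\right) + \left(14 \left(-40\right) + 45\right)\right) + 4221 = \left(\left(-186 - \left(37 \cdot \frac{1}{34} + 630\right)\right) + \left(-560 + 45\right)\right) + 4221 = \left(\left(-186 - \left(\frac{37}{34} + 630\right)\right) - 515\right) + 4221 = \left(\left(-186 - \frac{21457}{34}\right) - 515\right) + 4221 = \left(- \frac{27781}{34} - 515\right) + 4221 = - \frac{45291}{34} + 4221 = \frac{98223}{34}$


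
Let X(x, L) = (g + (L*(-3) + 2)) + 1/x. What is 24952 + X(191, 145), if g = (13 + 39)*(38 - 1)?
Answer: 5050614/191 ≈ 26443.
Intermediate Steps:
g = 1924 (g = 52*37 = 1924)
X(x, L) = 1926 + 1/x - 3*L (X(x, L) = (1924 + (L*(-3) + 2)) + 1/x = (1924 + (-3*L + 2)) + 1/x = (1924 + (2 - 3*L)) + 1/x = (1926 - 3*L) + 1/x = 1926 + 1/x - 3*L)
24952 + X(191, 145) = 24952 + (1926 + 1/191 - 3*145) = 24952 + (1926 + 1/191 - 435) = 24952 + 284782/191 = 5050614/191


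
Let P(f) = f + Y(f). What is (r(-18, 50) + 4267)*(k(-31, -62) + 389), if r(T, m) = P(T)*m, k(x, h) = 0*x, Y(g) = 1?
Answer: 1329213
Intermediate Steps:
k(x, h) = 0
P(f) = 1 + f (P(f) = f + 1 = 1 + f)
r(T, m) = m*(1 + T) (r(T, m) = (1 + T)*m = m*(1 + T))
(r(-18, 50) + 4267)*(k(-31, -62) + 389) = (50*(1 - 18) + 4267)*(0 + 389) = (50*(-17) + 4267)*389 = (-850 + 4267)*389 = 3417*389 = 1329213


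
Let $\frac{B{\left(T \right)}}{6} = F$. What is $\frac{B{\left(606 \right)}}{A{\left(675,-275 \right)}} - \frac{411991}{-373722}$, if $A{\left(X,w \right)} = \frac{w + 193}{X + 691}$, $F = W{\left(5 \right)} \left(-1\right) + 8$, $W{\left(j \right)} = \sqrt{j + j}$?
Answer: $- \frac{12235210417}{15322602} + \frac{4098 \sqrt{10}}{41} \approx -482.43$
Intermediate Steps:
$W{\left(j \right)} = \sqrt{2} \sqrt{j}$ ($W{\left(j \right)} = \sqrt{2 j} = \sqrt{2} \sqrt{j}$)
$F = 8 - \sqrt{10}$ ($F = \sqrt{2} \sqrt{5} \left(-1\right) + 8 = \sqrt{10} \left(-1\right) + 8 = - \sqrt{10} + 8 = 8 - \sqrt{10} \approx 4.8377$)
$B{\left(T \right)} = 48 - 6 \sqrt{10}$ ($B{\left(T \right)} = 6 \left(8 - \sqrt{10}\right) = 48 - 6 \sqrt{10}$)
$A{\left(X,w \right)} = \frac{193 + w}{691 + X}$
$\frac{B{\left(606 \right)}}{A{\left(675,-275 \right)}} - \frac{411991}{-373722} = \frac{48 - 6 \sqrt{10}}{\frac{1}{691 + 675} \left(193 - 275\right)} - \frac{411991}{-373722} = \frac{48 - 6 \sqrt{10}}{\frac{1}{1366} \left(-82\right)} - - \frac{411991}{373722} = \frac{48 - 6 \sqrt{10}}{\frac{1}{1366} \left(-82\right)} + \frac{411991}{373722} = \frac{48 - 6 \sqrt{10}}{- \frac{41}{683}} + \frac{411991}{373722} = \left(48 - 6 \sqrt{10}\right) \left(- \frac{683}{41}\right) + \frac{411991}{373722} = \left(- \frac{32784}{41} + \frac{4098 \sqrt{10}}{41}\right) + \frac{411991}{373722} = - \frac{12235210417}{15322602} + \frac{4098 \sqrt{10}}{41}$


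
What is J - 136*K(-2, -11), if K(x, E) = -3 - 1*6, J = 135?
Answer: 1359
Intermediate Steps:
K(x, E) = -9 (K(x, E) = -3 - 6 = -9)
J - 136*K(-2, -11) = 135 - 136*(-9) = 135 + 1224 = 1359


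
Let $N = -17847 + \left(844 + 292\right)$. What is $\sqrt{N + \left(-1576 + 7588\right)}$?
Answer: $i \sqrt{10699} \approx 103.44 i$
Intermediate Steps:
$N = -16711$ ($N = -17847 + 1136 = -16711$)
$\sqrt{N + \left(-1576 + 7588\right)} = \sqrt{-16711 + \left(-1576 + 7588\right)} = \sqrt{-16711 + 6012} = \sqrt{-10699} = i \sqrt{10699}$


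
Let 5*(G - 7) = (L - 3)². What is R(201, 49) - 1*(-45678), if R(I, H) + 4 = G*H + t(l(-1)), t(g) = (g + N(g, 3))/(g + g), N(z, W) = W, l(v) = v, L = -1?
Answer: 230864/5 ≈ 46173.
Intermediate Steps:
t(g) = (3 + g)/(2*g) (t(g) = (g + 3)/(g + g) = (3 + g)/((2*g)) = (3 + g)*(1/(2*g)) = (3 + g)/(2*g))
G = 51/5 (G = 7 + (-1 - 3)²/5 = 7 + (⅕)*(-4)² = 7 + (⅕)*16 = 7 + 16/5 = 51/5 ≈ 10.200)
R(I, H) = -5 + 51*H/5 (R(I, H) = -4 + (51*H/5 + (½)*(3 - 1)/(-1)) = -4 + (51*H/5 + (½)*(-1)*2) = -4 + (51*H/5 - 1) = -4 + (-1 + 51*H/5) = -5 + 51*H/5)
R(201, 49) - 1*(-45678) = (-5 + (51/5)*49) - 1*(-45678) = (-5 + 2499/5) + 45678 = 2474/5 + 45678 = 230864/5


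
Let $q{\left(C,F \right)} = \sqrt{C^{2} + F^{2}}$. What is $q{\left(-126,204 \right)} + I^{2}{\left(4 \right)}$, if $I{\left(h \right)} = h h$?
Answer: $256 + 6 \sqrt{1597} \approx 495.77$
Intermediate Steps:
$I{\left(h \right)} = h^{2}$
$q{\left(-126,204 \right)} + I^{2}{\left(4 \right)} = \sqrt{\left(-126\right)^{2} + 204^{2}} + \left(4^{2}\right)^{2} = \sqrt{15876 + 41616} + 16^{2} = \sqrt{57492} + 256 = 6 \sqrt{1597} + 256 = 256 + 6 \sqrt{1597}$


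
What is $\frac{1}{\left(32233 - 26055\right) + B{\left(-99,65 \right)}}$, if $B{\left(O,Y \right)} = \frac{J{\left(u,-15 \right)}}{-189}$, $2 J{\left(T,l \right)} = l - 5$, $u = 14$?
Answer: $\frac{189}{1167652} \approx 0.00016186$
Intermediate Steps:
$J{\left(T,l \right)} = - \frac{5}{2} + \frac{l}{2}$ ($J{\left(T,l \right)} = \frac{l - 5}{2} = \frac{-5 + l}{2} = - \frac{5}{2} + \frac{l}{2}$)
$B{\left(O,Y \right)} = \frac{10}{189}$ ($B{\left(O,Y \right)} = \frac{- \frac{5}{2} + \frac{1}{2} \left(-15\right)}{-189} = \left(- \frac{5}{2} - \frac{15}{2}\right) \left(- \frac{1}{189}\right) = \left(-10\right) \left(- \frac{1}{189}\right) = \frac{10}{189}$)
$\frac{1}{\left(32233 - 26055\right) + B{\left(-99,65 \right)}} = \frac{1}{\left(32233 - 26055\right) + \frac{10}{189}} = \frac{1}{6178 + \frac{10}{189}} = \frac{1}{\frac{1167652}{189}} = \frac{189}{1167652}$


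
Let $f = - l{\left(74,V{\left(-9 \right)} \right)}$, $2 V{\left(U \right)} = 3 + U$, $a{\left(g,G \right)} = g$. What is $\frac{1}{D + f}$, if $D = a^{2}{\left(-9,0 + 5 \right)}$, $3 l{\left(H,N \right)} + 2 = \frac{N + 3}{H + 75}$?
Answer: $\frac{3}{245} \approx 0.012245$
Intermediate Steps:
$V{\left(U \right)} = \frac{3}{2} + \frac{U}{2}$ ($V{\left(U \right)} = \frac{3 + U}{2} = \frac{3}{2} + \frac{U}{2}$)
$l{\left(H,N \right)} = - \frac{2}{3} + \frac{3 + N}{3 \left(75 + H\right)}$ ($l{\left(H,N \right)} = - \frac{2}{3} + \frac{\left(N + 3\right) \frac{1}{H + 75}}{3} = - \frac{2}{3} + \frac{\left(3 + N\right) \frac{1}{75 + H}}{3} = - \frac{2}{3} + \frac{\frac{1}{75 + H} \left(3 + N\right)}{3} = - \frac{2}{3} + \frac{3 + N}{3 \left(75 + H\right)}$)
$D = 81$ ($D = \left(-9\right)^{2} = 81$)
$f = \frac{2}{3}$ ($f = - \frac{-147 + \left(\frac{3}{2} + \frac{1}{2} \left(-9\right)\right) - 148}{3 \left(75 + 74\right)} = - \frac{-147 + \left(\frac{3}{2} - \frac{9}{2}\right) - 148}{3 \cdot 149} = - \frac{-147 - 3 - 148}{3 \cdot 149} = - \frac{-298}{3 \cdot 149} = \left(-1\right) \left(- \frac{2}{3}\right) = \frac{2}{3} \approx 0.66667$)
$\frac{1}{D + f} = \frac{1}{81 + \frac{2}{3}} = \frac{1}{\frac{245}{3}} = \frac{3}{245}$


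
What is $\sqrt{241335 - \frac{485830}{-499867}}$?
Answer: $\frac{5 \sqrt{2412075982574377}}{499867} \approx 491.26$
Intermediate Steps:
$\sqrt{241335 - \frac{485830}{-499867}} = \sqrt{241335 - - \frac{485830}{499867}} = \sqrt{241335 + \frac{485830}{499867}} = \sqrt{\frac{120635888275}{499867}} = \frac{5 \sqrt{2412075982574377}}{499867}$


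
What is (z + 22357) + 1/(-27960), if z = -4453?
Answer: 500595839/27960 ≈ 17904.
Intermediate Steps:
(z + 22357) + 1/(-27960) = (-4453 + 22357) + 1/(-27960) = 17904 - 1/27960 = 500595839/27960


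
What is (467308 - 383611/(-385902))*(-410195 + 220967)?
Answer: -5687420224016726/64317 ≈ -8.8428e+10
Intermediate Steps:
(467308 - 383611/(-385902))*(-410195 + 220967) = (467308 - 383611*(-1/385902))*(-189228) = (467308 + 383611/385902)*(-189228) = (180335475427/385902)*(-189228) = -5687420224016726/64317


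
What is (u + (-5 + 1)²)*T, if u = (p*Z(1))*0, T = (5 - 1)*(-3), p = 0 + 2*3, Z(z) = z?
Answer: -192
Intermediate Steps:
p = 6 (p = 0 + 6 = 6)
T = -12 (T = 4*(-3) = -12)
u = 0 (u = (6*1)*0 = 6*0 = 0)
(u + (-5 + 1)²)*T = (0 + (-5 + 1)²)*(-12) = (0 + (-4)²)*(-12) = (0 + 16)*(-12) = 16*(-12) = -192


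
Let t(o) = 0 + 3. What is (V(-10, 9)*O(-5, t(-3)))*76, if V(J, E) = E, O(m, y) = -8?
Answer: -5472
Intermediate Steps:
t(o) = 3
(V(-10, 9)*O(-5, t(-3)))*76 = (9*(-8))*76 = -72*76 = -5472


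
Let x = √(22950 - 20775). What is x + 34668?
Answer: 34668 + 5*√87 ≈ 34715.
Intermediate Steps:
x = 5*√87 (x = √2175 = 5*√87 ≈ 46.637)
x + 34668 = 5*√87 + 34668 = 34668 + 5*√87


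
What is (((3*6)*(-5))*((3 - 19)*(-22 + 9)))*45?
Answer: -842400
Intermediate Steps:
(((3*6)*(-5))*((3 - 19)*(-22 + 9)))*45 = ((18*(-5))*(-16*(-13)))*45 = -90*208*45 = -18720*45 = -842400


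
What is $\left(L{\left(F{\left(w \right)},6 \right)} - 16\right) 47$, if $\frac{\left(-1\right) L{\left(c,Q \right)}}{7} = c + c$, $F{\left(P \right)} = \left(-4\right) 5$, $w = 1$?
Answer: $12408$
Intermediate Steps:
$F{\left(P \right)} = -20$
$L{\left(c,Q \right)} = - 14 c$ ($L{\left(c,Q \right)} = - 7 \left(c + c\right) = - 7 \cdot 2 c = - 14 c$)
$\left(L{\left(F{\left(w \right)},6 \right)} - 16\right) 47 = \left(\left(-14\right) \left(-20\right) - 16\right) 47 = \left(280 - 16\right) 47 = 264 \cdot 47 = 12408$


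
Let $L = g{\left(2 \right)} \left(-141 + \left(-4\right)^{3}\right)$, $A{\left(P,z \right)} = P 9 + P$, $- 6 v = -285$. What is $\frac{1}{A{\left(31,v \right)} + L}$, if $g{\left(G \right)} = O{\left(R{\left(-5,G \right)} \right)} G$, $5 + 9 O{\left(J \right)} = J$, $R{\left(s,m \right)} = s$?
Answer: $\frac{9}{6890} \approx 0.0013062$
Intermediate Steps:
$v = \frac{95}{2}$ ($v = \left(- \frac{1}{6}\right) \left(-285\right) = \frac{95}{2} \approx 47.5$)
$O{\left(J \right)} = - \frac{5}{9} + \frac{J}{9}$
$g{\left(G \right)} = - \frac{10 G}{9}$ ($g{\left(G \right)} = \left(- \frac{5}{9} + \frac{1}{9} \left(-5\right)\right) G = \left(- \frac{5}{9} - \frac{5}{9}\right) G = - \frac{10 G}{9}$)
$A{\left(P,z \right)} = 10 P$ ($A{\left(P,z \right)} = 9 P + P = 10 P$)
$L = \frac{4100}{9}$ ($L = \left(- \frac{10}{9}\right) 2 \left(-141 + \left(-4\right)^{3}\right) = - \frac{20 \left(-141 - 64\right)}{9} = \left(- \frac{20}{9}\right) \left(-205\right) = \frac{4100}{9} \approx 455.56$)
$\frac{1}{A{\left(31,v \right)} + L} = \frac{1}{10 \cdot 31 + \frac{4100}{9}} = \frac{1}{310 + \frac{4100}{9}} = \frac{1}{\frac{6890}{9}} = \frac{9}{6890}$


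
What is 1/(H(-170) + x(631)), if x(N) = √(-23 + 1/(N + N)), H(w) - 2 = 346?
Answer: 146392/50954091 - 5*I*√162798/50954091 ≈ 0.002873 - 3.9593e-5*I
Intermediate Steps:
H(w) = 348 (H(w) = 2 + 346 = 348)
x(N) = √(-23 + 1/(2*N))
1/(H(-170) + x(631)) = 1/(348 + √(-92 + 2/631)/2) = 1/(348 + √(-58050/631)/2) = 1/(348 + (15*I*√162798/631)/2) = 1/(348 + 15*I*√162798/1262)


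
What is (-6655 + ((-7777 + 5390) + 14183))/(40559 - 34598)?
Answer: 5141/5961 ≈ 0.86244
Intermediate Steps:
(-6655 + ((-7777 + 5390) + 14183))/(40559 - 34598) = (-6655 + (-2387 + 14183))/5961 = (-6655 + 11796)*(1/5961) = 5141*(1/5961) = 5141/5961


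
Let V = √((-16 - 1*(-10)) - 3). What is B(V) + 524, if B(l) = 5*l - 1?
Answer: 523 + 15*I ≈ 523.0 + 15.0*I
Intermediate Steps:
V = 3*I (V = √((-16 + 10) - 3) = √(-6 - 3) = √(-9) = 3*I ≈ 3.0*I)
B(l) = -1 + 5*l
B(V) + 524 = (-1 + 5*(3*I)) + 524 = (-1 + 15*I) + 524 = 523 + 15*I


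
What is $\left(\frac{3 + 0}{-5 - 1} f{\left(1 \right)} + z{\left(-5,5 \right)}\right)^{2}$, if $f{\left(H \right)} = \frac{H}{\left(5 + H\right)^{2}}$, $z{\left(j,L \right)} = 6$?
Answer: $\frac{185761}{5184} \approx 35.833$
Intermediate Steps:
$f{\left(H \right)} = \frac{H}{\left(5 + H\right)^{2}}$
$\left(\frac{3 + 0}{-5 - 1} f{\left(1 \right)} + z{\left(-5,5 \right)}\right)^{2} = \left(\frac{3 + 0}{-5 - 1} \cdot 1 \frac{1}{\left(5 + 1\right)^{2}} + 6\right)^{2} = \left(\frac{3}{-6} \cdot 1 \cdot \frac{1}{36} + 6\right)^{2} = \left(3 \left(- \frac{1}{6}\right) 1 \cdot \frac{1}{36} + 6\right)^{2} = \left(\left(- \frac{1}{2}\right) \frac{1}{36} + 6\right)^{2} = \left(- \frac{1}{72} + 6\right)^{2} = \left(\frac{431}{72}\right)^{2} = \frac{185761}{5184}$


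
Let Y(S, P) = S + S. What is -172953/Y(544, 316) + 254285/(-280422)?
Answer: -24388244123/152549568 ≈ -159.87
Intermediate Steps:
Y(S, P) = 2*S
-172953/Y(544, 316) + 254285/(-280422) = -172953/(2*544) + 254285/(-280422) = -172953/1088 + 254285*(-1/280422) = -172953*1/1088 - 254285/280422 = -172953/1088 - 254285/280422 = -24388244123/152549568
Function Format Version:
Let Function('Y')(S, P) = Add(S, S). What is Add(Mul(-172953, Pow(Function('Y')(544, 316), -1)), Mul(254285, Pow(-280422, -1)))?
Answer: Rational(-24388244123, 152549568) ≈ -159.87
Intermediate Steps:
Function('Y')(S, P) = Mul(2, S)
Add(Mul(-172953, Pow(Function('Y')(544, 316), -1)), Mul(254285, Pow(-280422, -1))) = Add(Mul(-172953, Pow(Mul(2, 544), -1)), Mul(254285, Pow(-280422, -1))) = Add(Mul(-172953, Pow(1088, -1)), Mul(254285, Rational(-1, 280422))) = Add(Mul(-172953, Rational(1, 1088)), Rational(-254285, 280422)) = Add(Rational(-172953, 1088), Rational(-254285, 280422)) = Rational(-24388244123, 152549568)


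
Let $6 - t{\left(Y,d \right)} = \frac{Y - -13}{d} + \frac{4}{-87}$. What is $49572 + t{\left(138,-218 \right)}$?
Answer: $\frac{940310357}{18966} \approx 49579.0$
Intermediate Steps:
$t{\left(Y,d \right)} = \frac{526}{87} - \frac{13 + Y}{d}$ ($t{\left(Y,d \right)} = 6 - \left(\frac{Y - -13}{d} + \frac{4}{-87}\right) = 6 - \left(\frac{Y + 13}{d} + 4 \left(- \frac{1}{87}\right)\right) = 6 - \left(\frac{13 + Y}{d} - \frac{4}{87}\right) = 6 - \left(- \frac{4}{87} + \frac{13 + Y}{d}\right) = 6 + \left(\frac{4}{87} - \frac{13 + Y}{d}\right) = \frac{526}{87} - \frac{13 + Y}{d}$)
$49572 + t{\left(138,-218 \right)} = 49572 + \frac{-13 - 138 + \frac{526}{87} \left(-218\right)}{-218} = 49572 - \frac{-13 - 138 - \frac{114668}{87}}{218} = 49572 - - \frac{127805}{18966} = 49572 + \frac{127805}{18966} = \frac{940310357}{18966}$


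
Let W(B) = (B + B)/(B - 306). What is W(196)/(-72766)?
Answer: 98/2001065 ≈ 4.8974e-5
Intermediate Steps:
W(B) = 2*B/(-306 + B) (W(B) = (2*B)/(-306 + B) = 2*B/(-306 + B))
W(196)/(-72766) = (2*196/(-306 + 196))/(-72766) = (2*196/(-110))*(-1/72766) = (2*196*(-1/110))*(-1/72766) = -196/55*(-1/72766) = 98/2001065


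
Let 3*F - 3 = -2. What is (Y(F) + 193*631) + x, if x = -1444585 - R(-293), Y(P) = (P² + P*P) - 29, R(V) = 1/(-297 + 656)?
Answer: -4274066252/3231 ≈ -1.3228e+6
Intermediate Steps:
F = ⅓ (F = 1 + (⅓)*(-2) = 1 - ⅔ = ⅓ ≈ 0.33333)
R(V) = 1/359
Y(P) = -29 + 2*P² (Y(P) = (P² + P²) - 29 = 2*P² - 29 = -29 + 2*P²)
x = -518606016/359 (x = -1444585 - 1*1/359 = -1444585 - 1/359 = -518606016/359 ≈ -1.4446e+6)
(Y(F) + 193*631) + x = ((-29 + 2*(⅓)²) + 193*631) - 518606016/359 = ((-29 + 2*(⅑)) + 121783) - 518606016/359 = ((-29 + 2/9) + 121783) - 518606016/359 = (-259/9 + 121783) - 518606016/359 = 1095788/9 - 518606016/359 = -4274066252/3231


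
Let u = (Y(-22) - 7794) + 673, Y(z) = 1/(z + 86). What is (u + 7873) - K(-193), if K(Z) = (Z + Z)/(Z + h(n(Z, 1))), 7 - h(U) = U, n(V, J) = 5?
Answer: 9167935/12224 ≈ 749.99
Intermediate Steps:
h(U) = 7 - U
Y(z) = 1/(86 + z)
u = -455743/64 (u = (1/(86 - 22) - 7794) + 673 = (1/64 - 7794) + 673 = -498815/64 + 673 = -455743/64 ≈ -7121.0)
K(Z) = 2*Z/(2 + Z) (K(Z) = (Z + Z)/(Z + (7 - 1*5)) = (2*Z)/(Z + (7 - 5)) = (2*Z)/(Z + 2) = (2*Z)/(2 + Z) = 2*Z/(2 + Z))
(u + 7873) - K(-193) = (-455743/64 + 7873) - 2*(-193)/(2 - 193) = 48129/64 - 2*(-193)/(-191) = 48129/64 - 2*(-193)*(-1)/191 = 48129/64 - 1*386/191 = 48129/64 - 386/191 = 9167935/12224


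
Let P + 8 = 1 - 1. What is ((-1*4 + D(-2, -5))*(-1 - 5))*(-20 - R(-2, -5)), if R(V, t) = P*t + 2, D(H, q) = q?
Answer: -3348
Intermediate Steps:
P = -8 (P = -8 + (1 - 1) = -8 + 0 = -8)
R(V, t) = 2 - 8*t (R(V, t) = -8*t + 2 = 2 - 8*t)
((-1*4 + D(-2, -5))*(-1 - 5))*(-20 - R(-2, -5)) = ((-1*4 - 5)*(-1 - 5))*(-20 - (2 - 8*(-5))) = ((-4 - 5)*(-6))*(-20 - (2 + 40)) = (-9*(-6))*(-20 - 1*42) = 54*(-20 - 42) = 54*(-62) = -3348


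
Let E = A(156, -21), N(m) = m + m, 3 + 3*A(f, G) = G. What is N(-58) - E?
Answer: -108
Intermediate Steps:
A(f, G) = -1 + G/3
N(m) = 2*m
E = -8 (E = -1 + (⅓)*(-21) = -1 - 7 = -8)
N(-58) - E = 2*(-58) - 1*(-8) = -116 + 8 = -108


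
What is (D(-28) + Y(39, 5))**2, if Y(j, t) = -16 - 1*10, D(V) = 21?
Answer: 25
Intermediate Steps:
Y(j, t) = -26 (Y(j, t) = -16 - 10 = -26)
(D(-28) + Y(39, 5))**2 = (21 - 26)**2 = (-5)**2 = 25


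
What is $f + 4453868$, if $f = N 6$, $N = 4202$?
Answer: $4479080$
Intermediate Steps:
$f = 25212$ ($f = 4202 \cdot 6 = 25212$)
$f + 4453868 = 25212 + 4453868 = 4479080$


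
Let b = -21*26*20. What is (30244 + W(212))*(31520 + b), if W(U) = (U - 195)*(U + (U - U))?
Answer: 697268800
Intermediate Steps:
b = -10920 (b = -546*20 = -10920)
W(U) = U*(-195 + U) (W(U) = (-195 + U)*(U + 0) = (-195 + U)*U = U*(-195 + U))
(30244 + W(212))*(31520 + b) = (30244 + 212*(-195 + 212))*(31520 - 10920) = (30244 + 212*17)*20600 = (30244 + 3604)*20600 = 33848*20600 = 697268800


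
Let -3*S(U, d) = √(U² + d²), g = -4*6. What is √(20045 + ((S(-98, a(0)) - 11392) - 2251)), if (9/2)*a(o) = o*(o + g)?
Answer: 2*√14331/3 ≈ 79.808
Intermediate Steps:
g = -24
a(o) = 2*o*(-24 + o)/9 (a(o) = 2*(o*(o - 24))/9 = 2*(o*(-24 + o))/9 = 2*o*(-24 + o)/9)
S(U, d) = -√(U² + d²)/3
√(20045 + ((S(-98, a(0)) - 11392) - 2251)) = √(20045 + ((-√((-98)² + ((2/9)*0*(-24 + 0))²)/3 - 11392) - 2251)) = √(20045 + ((-√(9604 + ((2/9)*0*(-24))²)/3 - 11392) - 2251)) = √(20045 + ((-√(9604 + 0²)/3 - 11392) - 2251)) = √(20045 + ((-√(9604 + 0)/3 - 11392) - 2251)) = √(20045 + ((-√9604/3 - 11392) - 2251)) = √(20045 + ((-⅓*98 - 11392) - 2251)) = √(20045 + ((-98/3 - 11392) - 2251)) = √(20045 + (-34274/3 - 2251)) = √(20045 - 41027/3) = √(19108/3) = 2*√14331/3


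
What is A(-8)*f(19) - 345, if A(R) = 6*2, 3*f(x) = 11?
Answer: -301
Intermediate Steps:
f(x) = 11/3 (f(x) = (⅓)*11 = 11/3)
A(R) = 12
A(-8)*f(19) - 345 = 12*(11/3) - 345 = 44 - 345 = -301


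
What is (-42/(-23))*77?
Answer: 3234/23 ≈ 140.61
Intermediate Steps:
(-42/(-23))*77 = -1/23*(-42)*77 = (42/23)*77 = 3234/23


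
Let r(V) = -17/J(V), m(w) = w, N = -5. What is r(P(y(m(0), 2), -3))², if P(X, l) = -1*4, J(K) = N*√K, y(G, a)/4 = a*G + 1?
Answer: -289/100 ≈ -2.8900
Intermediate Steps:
y(G, a) = 4 + 4*G*a (y(G, a) = 4*(a*G + 1) = 4*(G*a + 1) = 4*(1 + G*a) = 4 + 4*G*a)
J(K) = -5*√K
P(X, l) = -4
r(V) = 17/(5*√V) (r(V) = -17*(-1/(5*√V)) = -(-17)/(5*√V) = 17/(5*√V))
r(P(y(m(0), 2), -3))² = (17/(5*√(-4)))² = (17*(-I/2)/5)² = (-17*I/10)² = -289/100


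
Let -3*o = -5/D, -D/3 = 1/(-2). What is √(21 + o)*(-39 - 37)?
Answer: -76*√199/3 ≈ -357.37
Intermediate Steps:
D = 3/2 (D = -3/(-2) = -3*(-½) = 3/2 ≈ 1.5000)
o = 10/9 (o = -(-5)/(3*3/2) = -(-5)*2/(3*3) = -⅓*(-10/3) = 10/9 ≈ 1.1111)
√(21 + o)*(-39 - 37) = √(21 + 10/9)*(-39 - 37) = √(199/9)*(-76) = (√199/3)*(-76) = -76*√199/3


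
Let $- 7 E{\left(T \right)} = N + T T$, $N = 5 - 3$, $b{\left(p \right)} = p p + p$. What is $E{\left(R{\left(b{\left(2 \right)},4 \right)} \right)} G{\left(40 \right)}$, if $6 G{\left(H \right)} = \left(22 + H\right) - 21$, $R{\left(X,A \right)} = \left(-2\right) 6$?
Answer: $- \frac{2993}{21} \approx -142.52$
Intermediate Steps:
$b{\left(p \right)} = p + p^{2}$ ($b{\left(p \right)} = p^{2} + p = p + p^{2}$)
$N = 2$ ($N = 5 - 3 = 2$)
$R{\left(X,A \right)} = -12$
$G{\left(H \right)} = \frac{1}{6} + \frac{H}{6}$ ($G{\left(H \right)} = \frac{\left(22 + H\right) - 21}{6} = \frac{1 + H}{6} = \frac{1}{6} + \frac{H}{6}$)
$E{\left(T \right)} = - \frac{2}{7} - \frac{T^{2}}{7}$ ($E{\left(T \right)} = - \frac{2 + T T}{7} = - \frac{2 + T^{2}}{7} = - \frac{2}{7} - \frac{T^{2}}{7}$)
$E{\left(R{\left(b{\left(2 \right)},4 \right)} \right)} G{\left(40 \right)} = \left(- \frac{2}{7} - \frac{\left(-12\right)^{2}}{7}\right) \left(\frac{1}{6} + \frac{1}{6} \cdot 40\right) = \left(- \frac{2}{7} - \frac{144}{7}\right) \left(\frac{1}{6} + \frac{20}{3}\right) = \left(- \frac{2}{7} - \frac{144}{7}\right) \frac{41}{6} = \left(- \frac{146}{7}\right) \frac{41}{6} = - \frac{2993}{21}$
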